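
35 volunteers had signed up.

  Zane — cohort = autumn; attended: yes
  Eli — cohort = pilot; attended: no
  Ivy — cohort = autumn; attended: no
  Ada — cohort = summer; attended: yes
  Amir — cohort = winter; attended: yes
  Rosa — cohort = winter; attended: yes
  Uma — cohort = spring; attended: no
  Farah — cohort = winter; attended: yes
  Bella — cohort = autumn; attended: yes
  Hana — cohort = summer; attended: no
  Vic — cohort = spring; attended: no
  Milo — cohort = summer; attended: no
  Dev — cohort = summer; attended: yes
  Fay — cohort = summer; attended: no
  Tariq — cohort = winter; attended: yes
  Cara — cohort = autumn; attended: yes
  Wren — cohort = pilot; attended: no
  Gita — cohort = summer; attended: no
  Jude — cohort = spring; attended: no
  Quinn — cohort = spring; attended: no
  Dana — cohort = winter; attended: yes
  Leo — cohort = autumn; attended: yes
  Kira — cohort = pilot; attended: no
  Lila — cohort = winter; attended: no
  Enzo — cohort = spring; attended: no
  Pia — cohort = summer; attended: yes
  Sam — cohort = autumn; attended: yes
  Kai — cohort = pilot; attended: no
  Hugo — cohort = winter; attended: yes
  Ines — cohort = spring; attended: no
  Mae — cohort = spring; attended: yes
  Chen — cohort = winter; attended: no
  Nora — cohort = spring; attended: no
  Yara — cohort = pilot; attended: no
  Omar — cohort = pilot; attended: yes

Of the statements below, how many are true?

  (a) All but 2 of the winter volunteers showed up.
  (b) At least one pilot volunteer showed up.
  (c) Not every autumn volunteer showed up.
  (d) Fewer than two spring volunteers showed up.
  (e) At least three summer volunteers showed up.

(a) winter: |A| = 8, |A ∩ B| = 6; needs |A ∖ B| = 2 — true.
(b) pilot: |A| = 6, |A ∩ B| = 1; needs A ∩ B ≠ ∅ (|A ∩ B| ≥ 1) — true.
(c) autumn: |A| = 6, |A ∩ B| = 5; needs A ⊄ B (|A ∖ B| ≥ 1) — true.
(d) spring: |A| = 8, |A ∩ B| = 1; needs |A ∩ B| < 2 — true.
(e) summer: |A| = 7, |A ∩ B| = 3; needs |A ∩ B| ≥ 3 — true.

5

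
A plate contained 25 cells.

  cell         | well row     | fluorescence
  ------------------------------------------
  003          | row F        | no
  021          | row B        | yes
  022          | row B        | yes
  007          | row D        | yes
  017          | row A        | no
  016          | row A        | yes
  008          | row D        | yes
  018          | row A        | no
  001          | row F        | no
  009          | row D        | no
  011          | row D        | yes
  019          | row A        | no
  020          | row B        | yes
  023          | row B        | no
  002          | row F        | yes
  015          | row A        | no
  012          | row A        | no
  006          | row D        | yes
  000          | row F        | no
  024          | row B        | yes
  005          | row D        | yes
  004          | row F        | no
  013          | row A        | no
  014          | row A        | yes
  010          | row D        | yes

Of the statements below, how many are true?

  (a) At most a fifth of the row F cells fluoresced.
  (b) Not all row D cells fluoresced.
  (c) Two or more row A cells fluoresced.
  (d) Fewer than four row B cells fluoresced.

(a) row F: |A| = 5, |A ∩ B| = 1; needs |A ∩ B| / |A| ≤ 1/5 — true.
(b) row D: |A| = 7, |A ∩ B| = 6; needs A ⊄ B (|A ∖ B| ≥ 1) — true.
(c) row A: |A| = 8, |A ∩ B| = 2; needs |A ∩ B| ≥ 2 — true.
(d) row B: |A| = 5, |A ∩ B| = 4; needs |A ∩ B| < 4 — false.

3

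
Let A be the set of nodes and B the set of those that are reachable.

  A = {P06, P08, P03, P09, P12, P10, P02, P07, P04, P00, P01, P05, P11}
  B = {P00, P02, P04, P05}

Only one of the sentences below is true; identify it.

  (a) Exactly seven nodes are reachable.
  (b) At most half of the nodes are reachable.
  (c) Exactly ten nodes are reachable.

(b)

|A| = 13, |A ∩ B| = 4, |A ∖ B| = 9.
(a) requires |A ∩ B| = 7: false.
(b) requires |A ∩ B| ≤ |A ∖ B|: true.
(c) requires |A ∩ B| = 10: false.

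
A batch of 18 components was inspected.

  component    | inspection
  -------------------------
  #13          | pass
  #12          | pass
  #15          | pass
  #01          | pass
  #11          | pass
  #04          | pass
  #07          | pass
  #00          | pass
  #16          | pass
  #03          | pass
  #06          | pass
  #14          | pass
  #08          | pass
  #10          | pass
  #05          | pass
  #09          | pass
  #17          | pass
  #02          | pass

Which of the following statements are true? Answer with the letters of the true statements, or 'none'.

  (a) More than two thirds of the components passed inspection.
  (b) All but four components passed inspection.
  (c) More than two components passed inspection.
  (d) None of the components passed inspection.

(a), (c)

|A| = 18, |A ∩ B| = 18, |A ∖ B| = 0.
(a) |A ∩ B| / |A| > 2/3: holds.
(b) |A ∖ B| = 4: fails.
(c) |A ∩ B| > 2: holds.
(d) A ∩ B = ∅ (|A ∩ B| = 0): fails.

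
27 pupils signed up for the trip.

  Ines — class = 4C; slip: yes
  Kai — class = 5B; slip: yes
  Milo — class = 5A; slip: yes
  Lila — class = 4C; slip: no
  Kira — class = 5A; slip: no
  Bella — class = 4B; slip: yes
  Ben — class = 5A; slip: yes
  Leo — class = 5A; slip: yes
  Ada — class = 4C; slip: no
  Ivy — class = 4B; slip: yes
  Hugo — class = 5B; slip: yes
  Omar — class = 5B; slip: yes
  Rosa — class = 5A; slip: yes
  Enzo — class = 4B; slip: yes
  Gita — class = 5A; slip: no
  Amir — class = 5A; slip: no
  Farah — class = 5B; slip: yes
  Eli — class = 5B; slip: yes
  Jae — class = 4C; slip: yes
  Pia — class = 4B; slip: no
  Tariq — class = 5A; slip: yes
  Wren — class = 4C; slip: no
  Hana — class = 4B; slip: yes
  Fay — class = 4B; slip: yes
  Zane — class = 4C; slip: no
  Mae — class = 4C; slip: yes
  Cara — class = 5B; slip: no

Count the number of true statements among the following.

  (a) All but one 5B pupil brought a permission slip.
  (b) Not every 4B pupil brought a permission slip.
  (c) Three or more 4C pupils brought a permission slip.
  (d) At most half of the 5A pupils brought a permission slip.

(a) 5B: |A| = 6, |A ∩ B| = 5; needs |A ∖ B| = 1 — true.
(b) 4B: |A| = 6, |A ∩ B| = 5; needs A ⊄ B (|A ∖ B| ≥ 1) — true.
(c) 4C: |A| = 7, |A ∩ B| = 3; needs |A ∩ B| ≥ 3 — true.
(d) 5A: |A| = 8, |A ∩ B| = 5; needs |A ∩ B| ≤ |A ∖ B| — false.

3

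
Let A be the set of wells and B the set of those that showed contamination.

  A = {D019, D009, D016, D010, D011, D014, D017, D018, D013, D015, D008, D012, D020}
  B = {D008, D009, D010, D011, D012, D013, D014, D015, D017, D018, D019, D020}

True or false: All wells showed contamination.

'All wells showed contamination' holds iff A ⊆ B, i.e. every element of A is in B (|A ∖ B| = 0).
A (the restrictor) = {D019, D009, D016, D010, D011, D014, D017, D018, D013, D015, D008, D012, D020}, |A| = 13.
A ∖ B = {D016}, so |A ∖ B| = 1.
So the statement is false.

False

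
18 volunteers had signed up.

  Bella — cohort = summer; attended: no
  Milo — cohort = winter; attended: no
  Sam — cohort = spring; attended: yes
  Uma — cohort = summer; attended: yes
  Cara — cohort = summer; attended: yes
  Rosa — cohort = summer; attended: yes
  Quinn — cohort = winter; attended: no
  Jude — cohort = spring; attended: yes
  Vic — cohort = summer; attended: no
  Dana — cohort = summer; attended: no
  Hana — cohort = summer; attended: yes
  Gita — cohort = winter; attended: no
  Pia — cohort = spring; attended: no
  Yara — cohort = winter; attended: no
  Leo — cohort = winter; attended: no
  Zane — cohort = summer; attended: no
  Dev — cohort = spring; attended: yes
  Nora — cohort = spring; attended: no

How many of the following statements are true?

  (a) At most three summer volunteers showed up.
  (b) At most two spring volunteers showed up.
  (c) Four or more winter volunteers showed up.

(a) summer: |A| = 8, |A ∩ B| = 4; needs |A ∩ B| ≤ 3 — false.
(b) spring: |A| = 5, |A ∩ B| = 3; needs |A ∩ B| ≤ 2 — false.
(c) winter: |A| = 5, |A ∩ B| = 0; needs |A ∩ B| ≥ 4 — false.

0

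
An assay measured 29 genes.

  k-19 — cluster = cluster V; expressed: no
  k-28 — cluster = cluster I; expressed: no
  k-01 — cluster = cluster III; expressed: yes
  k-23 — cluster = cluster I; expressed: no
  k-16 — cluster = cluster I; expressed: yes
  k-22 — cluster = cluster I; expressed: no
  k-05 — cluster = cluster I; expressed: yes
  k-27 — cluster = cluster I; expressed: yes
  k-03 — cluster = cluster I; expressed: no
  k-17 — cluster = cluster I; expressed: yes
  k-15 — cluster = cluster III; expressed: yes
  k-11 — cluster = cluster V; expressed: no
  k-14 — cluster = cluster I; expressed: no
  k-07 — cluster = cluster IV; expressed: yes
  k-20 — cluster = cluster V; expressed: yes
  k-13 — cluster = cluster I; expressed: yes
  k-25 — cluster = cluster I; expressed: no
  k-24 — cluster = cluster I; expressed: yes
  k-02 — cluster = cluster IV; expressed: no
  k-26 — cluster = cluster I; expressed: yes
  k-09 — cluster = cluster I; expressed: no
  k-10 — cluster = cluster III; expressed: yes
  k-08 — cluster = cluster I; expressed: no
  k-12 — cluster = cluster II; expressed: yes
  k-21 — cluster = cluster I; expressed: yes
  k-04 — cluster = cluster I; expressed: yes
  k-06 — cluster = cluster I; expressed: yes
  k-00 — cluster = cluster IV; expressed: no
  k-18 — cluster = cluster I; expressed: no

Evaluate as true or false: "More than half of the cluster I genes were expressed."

Truth condition: |A ∩ B| > |A ∖ B|.
|A| = 19, |A ∩ B| = 10, |A ∖ B| = 9.
10 > 9, so the statement is true.

True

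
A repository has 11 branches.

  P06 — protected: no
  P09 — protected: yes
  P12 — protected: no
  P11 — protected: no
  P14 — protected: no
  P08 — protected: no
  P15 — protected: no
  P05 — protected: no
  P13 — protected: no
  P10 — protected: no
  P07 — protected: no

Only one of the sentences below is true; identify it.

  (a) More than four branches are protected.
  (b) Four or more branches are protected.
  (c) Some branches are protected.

|A| = 11, |A ∩ B| = 1, |A ∖ B| = 10.
(a) requires |A ∩ B| > 4: false.
(b) requires |A ∩ B| ≥ 4: false.
(c) requires A ∩ B ≠ ∅ (|A ∩ B| ≥ 1): true.

(c)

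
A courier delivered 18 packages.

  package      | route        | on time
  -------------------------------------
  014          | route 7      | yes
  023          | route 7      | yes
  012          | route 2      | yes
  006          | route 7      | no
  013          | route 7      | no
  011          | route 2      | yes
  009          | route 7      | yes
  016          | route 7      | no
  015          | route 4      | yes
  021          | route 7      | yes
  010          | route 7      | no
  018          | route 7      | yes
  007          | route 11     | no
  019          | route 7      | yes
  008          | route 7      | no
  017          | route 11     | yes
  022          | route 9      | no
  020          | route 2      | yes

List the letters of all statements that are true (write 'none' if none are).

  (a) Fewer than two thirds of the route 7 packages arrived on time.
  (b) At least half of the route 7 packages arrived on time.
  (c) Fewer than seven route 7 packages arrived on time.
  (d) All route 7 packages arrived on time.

|A| = 11, |A ∩ B| = 6, |A ∖ B| = 5.
(a) |A ∩ B| / |A| < 2/3: holds.
(b) |A ∩ B| ≥ |A ∖ B|: holds.
(c) |A ∩ B| < 7: holds.
(d) A ⊆ B, i.e. every element of A is in B (|A ∖ B| = 0): fails.

(a), (b), (c)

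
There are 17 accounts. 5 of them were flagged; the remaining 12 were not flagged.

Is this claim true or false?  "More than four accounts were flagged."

True

The determiner here denotes the relation: |A ∩ B| > 4.
|A| = 17, |A ∩ B| = 5, |A ∖ B| = 12.
|A ∩ B| = 5, so the statement is true.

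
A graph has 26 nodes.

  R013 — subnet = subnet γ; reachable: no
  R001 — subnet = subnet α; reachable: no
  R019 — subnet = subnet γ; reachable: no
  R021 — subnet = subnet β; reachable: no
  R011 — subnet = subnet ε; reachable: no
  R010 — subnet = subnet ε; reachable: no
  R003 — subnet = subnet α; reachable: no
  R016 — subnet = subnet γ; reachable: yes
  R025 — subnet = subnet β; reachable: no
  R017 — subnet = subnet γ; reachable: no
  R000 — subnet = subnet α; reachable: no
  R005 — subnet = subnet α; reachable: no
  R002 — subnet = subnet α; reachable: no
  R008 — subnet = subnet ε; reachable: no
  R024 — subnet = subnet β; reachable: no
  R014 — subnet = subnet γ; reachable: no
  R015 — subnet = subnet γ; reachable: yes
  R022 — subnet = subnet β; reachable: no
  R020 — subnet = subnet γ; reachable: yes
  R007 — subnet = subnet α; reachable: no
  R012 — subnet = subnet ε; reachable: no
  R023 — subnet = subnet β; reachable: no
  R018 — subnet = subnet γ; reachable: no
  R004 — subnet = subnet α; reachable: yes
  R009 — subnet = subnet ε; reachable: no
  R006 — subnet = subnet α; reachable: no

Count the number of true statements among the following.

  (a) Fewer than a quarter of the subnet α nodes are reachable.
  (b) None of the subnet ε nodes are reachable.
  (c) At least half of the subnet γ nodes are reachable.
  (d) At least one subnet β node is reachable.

2

(a) subnet α: |A| = 8, |A ∩ B| = 1; needs |A ∩ B| / |A| < 1/4 — true.
(b) subnet ε: |A| = 5, |A ∩ B| = 0; needs A ∩ B = ∅ (|A ∩ B| = 0) — true.
(c) subnet γ: |A| = 8, |A ∩ B| = 3; needs |A ∩ B| ≥ |A ∖ B| — false.
(d) subnet β: |A| = 5, |A ∩ B| = 0; needs A ∩ B ≠ ∅ (|A ∩ B| ≥ 1) — false.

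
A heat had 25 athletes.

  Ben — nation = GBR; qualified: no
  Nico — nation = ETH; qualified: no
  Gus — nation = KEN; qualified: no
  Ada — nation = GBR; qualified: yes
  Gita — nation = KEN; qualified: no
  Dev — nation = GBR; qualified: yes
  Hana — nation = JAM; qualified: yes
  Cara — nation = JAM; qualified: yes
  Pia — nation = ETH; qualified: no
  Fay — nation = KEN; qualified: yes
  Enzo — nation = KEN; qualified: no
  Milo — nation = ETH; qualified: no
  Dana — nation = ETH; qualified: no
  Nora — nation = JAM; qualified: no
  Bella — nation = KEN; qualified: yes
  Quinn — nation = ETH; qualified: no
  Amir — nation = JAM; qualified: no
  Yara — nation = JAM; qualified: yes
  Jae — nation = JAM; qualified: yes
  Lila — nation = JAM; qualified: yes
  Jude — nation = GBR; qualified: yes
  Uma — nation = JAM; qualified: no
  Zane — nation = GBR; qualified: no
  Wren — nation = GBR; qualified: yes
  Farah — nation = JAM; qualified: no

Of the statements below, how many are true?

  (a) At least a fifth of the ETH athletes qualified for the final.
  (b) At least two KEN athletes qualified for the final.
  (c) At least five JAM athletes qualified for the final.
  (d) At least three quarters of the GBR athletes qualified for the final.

(a) ETH: |A| = 5, |A ∩ B| = 0; needs |A ∩ B| / |A| ≥ 1/5 — false.
(b) KEN: |A| = 5, |A ∩ B| = 2; needs |A ∩ B| ≥ 2 — true.
(c) JAM: |A| = 9, |A ∩ B| = 5; needs |A ∩ B| ≥ 5 — true.
(d) GBR: |A| = 6, |A ∩ B| = 4; needs |A ∩ B| / |A| ≥ 3/4 — false.

2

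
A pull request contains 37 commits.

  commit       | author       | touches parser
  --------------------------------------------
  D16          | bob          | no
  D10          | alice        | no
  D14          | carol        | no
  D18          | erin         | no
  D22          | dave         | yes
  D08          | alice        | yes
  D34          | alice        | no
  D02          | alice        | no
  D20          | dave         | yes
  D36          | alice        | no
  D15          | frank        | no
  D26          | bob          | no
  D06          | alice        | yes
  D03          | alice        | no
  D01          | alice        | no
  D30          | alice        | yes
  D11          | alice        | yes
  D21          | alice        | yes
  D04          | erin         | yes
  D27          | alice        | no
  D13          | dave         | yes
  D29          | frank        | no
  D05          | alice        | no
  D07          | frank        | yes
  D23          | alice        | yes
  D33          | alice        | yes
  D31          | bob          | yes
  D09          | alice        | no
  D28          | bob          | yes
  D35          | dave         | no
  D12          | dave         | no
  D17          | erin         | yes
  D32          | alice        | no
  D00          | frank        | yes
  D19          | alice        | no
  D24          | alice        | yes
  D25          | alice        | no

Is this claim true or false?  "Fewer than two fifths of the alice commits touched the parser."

False

Truth condition: |A ∩ B| / |A| < 2/5.
|A| = 20, |A ∩ B| = 8, |A ∖ B| = 12.
|A ∩ B|/|A| = 8/20, so the statement is false.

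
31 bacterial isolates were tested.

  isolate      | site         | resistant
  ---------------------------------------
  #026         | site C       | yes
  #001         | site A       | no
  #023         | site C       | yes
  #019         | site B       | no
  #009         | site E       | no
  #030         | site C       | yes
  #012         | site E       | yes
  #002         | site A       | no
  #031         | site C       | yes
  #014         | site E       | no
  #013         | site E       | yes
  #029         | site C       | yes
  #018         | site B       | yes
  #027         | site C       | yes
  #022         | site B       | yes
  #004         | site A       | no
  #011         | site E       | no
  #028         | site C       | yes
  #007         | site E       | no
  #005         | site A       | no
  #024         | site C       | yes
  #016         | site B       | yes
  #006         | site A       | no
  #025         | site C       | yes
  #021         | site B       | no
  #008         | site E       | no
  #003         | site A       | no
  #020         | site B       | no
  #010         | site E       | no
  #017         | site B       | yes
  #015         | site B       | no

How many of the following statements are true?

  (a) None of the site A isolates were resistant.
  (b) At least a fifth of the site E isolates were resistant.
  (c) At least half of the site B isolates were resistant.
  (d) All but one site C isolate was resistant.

3

(a) site A: |A| = 6, |A ∩ B| = 0; needs A ∩ B = ∅ (|A ∩ B| = 0) — true.
(b) site E: |A| = 8, |A ∩ B| = 2; needs |A ∩ B| / |A| ≥ 1/5 — true.
(c) site B: |A| = 8, |A ∩ B| = 4; needs |A ∩ B| ≥ |A ∖ B| — true.
(d) site C: |A| = 9, |A ∩ B| = 9; needs |A ∖ B| = 1 — false.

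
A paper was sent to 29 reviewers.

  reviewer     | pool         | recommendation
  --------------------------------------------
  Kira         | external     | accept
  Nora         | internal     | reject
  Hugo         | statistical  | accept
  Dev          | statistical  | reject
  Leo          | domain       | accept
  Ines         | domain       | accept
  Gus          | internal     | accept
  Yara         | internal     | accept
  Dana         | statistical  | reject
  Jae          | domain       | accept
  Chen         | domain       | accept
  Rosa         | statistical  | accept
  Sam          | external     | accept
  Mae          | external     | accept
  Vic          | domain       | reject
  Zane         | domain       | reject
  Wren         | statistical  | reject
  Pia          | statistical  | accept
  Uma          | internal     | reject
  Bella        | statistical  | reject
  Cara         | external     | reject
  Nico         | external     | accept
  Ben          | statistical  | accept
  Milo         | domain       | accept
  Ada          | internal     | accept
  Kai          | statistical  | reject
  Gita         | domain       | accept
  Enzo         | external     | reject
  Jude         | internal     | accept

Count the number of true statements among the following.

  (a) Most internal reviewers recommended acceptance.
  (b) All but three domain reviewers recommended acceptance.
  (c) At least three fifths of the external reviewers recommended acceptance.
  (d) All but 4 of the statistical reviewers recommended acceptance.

(a) internal: |A| = 6, |A ∩ B| = 4; needs |A ∩ B| > |A ∖ B| — true.
(b) domain: |A| = 8, |A ∩ B| = 6; needs |A ∖ B| = 3 — false.
(c) external: |A| = 6, |A ∩ B| = 4; needs |A ∩ B| / |A| ≥ 3/5 — true.
(d) statistical: |A| = 9, |A ∩ B| = 4; needs |A ∖ B| = 4 — false.

2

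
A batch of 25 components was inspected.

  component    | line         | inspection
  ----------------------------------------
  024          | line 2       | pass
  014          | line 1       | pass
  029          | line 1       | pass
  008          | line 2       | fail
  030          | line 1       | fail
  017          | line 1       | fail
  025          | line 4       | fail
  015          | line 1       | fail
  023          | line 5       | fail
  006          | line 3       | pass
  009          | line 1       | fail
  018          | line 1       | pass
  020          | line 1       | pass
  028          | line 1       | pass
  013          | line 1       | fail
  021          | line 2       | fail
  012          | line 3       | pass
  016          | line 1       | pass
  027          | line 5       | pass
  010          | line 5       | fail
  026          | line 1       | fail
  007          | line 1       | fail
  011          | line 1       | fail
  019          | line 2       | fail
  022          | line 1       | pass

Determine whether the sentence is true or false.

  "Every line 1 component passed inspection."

False

Truth condition: A ⊆ B, i.e. every element of A is in B (|A ∖ B| = 0).
|A| = 15, |A ∩ B| = 7, |A ∖ B| = 8.
So the statement is false.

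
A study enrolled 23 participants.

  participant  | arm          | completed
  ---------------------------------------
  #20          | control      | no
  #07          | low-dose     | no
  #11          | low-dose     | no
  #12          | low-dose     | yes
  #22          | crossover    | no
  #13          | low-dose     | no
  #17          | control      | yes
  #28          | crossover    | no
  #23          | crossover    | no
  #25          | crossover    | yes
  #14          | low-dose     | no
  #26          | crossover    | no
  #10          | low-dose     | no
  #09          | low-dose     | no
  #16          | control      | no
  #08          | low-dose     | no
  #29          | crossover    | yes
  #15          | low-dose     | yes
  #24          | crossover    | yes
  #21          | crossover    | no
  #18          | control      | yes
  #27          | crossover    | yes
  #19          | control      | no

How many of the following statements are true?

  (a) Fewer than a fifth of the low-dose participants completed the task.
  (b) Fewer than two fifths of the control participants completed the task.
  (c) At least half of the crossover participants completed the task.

0

(a) low-dose: |A| = 9, |A ∩ B| = 2; needs |A ∩ B| / |A| < 1/5 — false.
(b) control: |A| = 5, |A ∩ B| = 2; needs |A ∩ B| / |A| < 2/5 — false.
(c) crossover: |A| = 9, |A ∩ B| = 4; needs |A ∩ B| ≥ |A ∖ B| — false.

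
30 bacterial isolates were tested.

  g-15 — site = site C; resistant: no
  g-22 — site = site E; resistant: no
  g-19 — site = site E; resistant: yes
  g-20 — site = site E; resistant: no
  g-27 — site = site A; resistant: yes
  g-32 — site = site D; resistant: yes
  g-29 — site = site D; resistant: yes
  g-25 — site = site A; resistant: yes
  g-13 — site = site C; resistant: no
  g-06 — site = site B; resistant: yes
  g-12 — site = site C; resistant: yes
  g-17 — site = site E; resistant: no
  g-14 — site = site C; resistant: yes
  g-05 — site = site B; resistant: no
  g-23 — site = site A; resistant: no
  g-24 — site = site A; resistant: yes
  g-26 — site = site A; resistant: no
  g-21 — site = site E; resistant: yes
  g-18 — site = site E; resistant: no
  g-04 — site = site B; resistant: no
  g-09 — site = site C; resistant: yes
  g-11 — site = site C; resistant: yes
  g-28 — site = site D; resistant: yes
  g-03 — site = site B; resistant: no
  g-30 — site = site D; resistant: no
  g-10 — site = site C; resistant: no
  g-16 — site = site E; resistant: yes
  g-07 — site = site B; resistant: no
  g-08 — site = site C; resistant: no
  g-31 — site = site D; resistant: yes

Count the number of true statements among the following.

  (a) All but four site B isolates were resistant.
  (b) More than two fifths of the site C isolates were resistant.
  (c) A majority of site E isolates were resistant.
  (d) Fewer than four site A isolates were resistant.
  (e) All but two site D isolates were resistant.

3

(a) site B: |A| = 5, |A ∩ B| = 1; needs |A ∖ B| = 4 — true.
(b) site C: |A| = 8, |A ∩ B| = 4; needs |A ∩ B| / |A| > 2/5 — true.
(c) site E: |A| = 7, |A ∩ B| = 3; needs |A ∩ B| > |A ∖ B| — false.
(d) site A: |A| = 5, |A ∩ B| = 3; needs |A ∩ B| < 4 — true.
(e) site D: |A| = 5, |A ∩ B| = 4; needs |A ∖ B| = 2 — false.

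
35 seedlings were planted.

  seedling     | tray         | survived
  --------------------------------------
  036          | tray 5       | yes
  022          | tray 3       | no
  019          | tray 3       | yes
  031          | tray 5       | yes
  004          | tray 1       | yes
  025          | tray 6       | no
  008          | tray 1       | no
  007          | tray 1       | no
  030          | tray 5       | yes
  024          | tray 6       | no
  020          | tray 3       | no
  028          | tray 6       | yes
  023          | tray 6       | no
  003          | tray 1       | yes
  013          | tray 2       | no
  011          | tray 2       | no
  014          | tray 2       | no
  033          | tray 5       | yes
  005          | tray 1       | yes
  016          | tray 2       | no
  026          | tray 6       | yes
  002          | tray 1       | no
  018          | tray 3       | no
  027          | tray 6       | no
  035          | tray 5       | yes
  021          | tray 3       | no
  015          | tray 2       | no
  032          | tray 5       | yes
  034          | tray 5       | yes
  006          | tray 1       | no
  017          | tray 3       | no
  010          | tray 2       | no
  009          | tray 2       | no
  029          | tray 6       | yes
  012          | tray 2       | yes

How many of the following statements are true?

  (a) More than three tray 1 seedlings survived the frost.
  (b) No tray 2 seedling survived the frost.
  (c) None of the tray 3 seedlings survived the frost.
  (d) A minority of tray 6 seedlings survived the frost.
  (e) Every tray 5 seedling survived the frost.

(a) tray 1: |A| = 7, |A ∩ B| = 3; needs |A ∩ B| > 3 — false.
(b) tray 2: |A| = 8, |A ∩ B| = 1; needs A ∩ B = ∅ (|A ∩ B| = 0) — false.
(c) tray 3: |A| = 6, |A ∩ B| = 1; needs A ∩ B = ∅ (|A ∩ B| = 0) — false.
(d) tray 6: |A| = 7, |A ∩ B| = 3; needs |A ∩ B| < |A ∖ B| — true.
(e) tray 5: |A| = 7, |A ∩ B| = 7; needs A ⊆ B, i.e. every element of A is in B (|A ∖ B| = 0) — true.

2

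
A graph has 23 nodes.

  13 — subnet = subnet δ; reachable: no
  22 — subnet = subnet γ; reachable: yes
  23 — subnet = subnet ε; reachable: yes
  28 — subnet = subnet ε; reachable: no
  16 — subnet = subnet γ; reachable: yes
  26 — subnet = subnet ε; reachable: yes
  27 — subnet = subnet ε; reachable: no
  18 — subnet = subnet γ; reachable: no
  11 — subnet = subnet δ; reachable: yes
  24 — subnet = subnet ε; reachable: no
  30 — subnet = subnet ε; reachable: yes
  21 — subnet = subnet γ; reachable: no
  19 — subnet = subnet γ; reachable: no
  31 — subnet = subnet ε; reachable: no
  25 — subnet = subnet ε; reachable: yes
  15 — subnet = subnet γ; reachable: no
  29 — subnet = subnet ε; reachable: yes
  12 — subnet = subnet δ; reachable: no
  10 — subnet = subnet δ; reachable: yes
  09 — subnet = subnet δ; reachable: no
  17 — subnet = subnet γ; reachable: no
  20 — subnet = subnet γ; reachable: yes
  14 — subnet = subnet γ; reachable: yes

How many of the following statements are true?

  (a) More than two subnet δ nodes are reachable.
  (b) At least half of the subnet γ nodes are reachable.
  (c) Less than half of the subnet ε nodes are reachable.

(a) subnet δ: |A| = 5, |A ∩ B| = 2; needs |A ∩ B| > 2 — false.
(b) subnet γ: |A| = 9, |A ∩ B| = 4; needs |A ∩ B| ≥ |A ∖ B| — false.
(c) subnet ε: |A| = 9, |A ∩ B| = 5; needs |A ∩ B| < |A ∖ B| — false.

0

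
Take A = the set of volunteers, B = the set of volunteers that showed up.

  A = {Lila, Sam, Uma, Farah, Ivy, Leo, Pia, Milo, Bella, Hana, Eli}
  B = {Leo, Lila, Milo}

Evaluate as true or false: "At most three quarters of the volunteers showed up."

True

Truth condition: |A ∩ B| / |A| ≤ 3/4.
A (the restrictor) = {Lila, Sam, Uma, Farah, Ivy, Leo, Pia, Milo, Bella, Hana, Eli}, |A| = 11.
A ∩ B = {Lila, Leo, Milo}, so |A ∩ B| = 3.
A ∖ B = {Sam, Uma, Farah, Ivy, Pia, Bella, Hana, Eli}, so |A ∖ B| = 8.
|A ∩ B|/|A| = 3/11, so the statement is true.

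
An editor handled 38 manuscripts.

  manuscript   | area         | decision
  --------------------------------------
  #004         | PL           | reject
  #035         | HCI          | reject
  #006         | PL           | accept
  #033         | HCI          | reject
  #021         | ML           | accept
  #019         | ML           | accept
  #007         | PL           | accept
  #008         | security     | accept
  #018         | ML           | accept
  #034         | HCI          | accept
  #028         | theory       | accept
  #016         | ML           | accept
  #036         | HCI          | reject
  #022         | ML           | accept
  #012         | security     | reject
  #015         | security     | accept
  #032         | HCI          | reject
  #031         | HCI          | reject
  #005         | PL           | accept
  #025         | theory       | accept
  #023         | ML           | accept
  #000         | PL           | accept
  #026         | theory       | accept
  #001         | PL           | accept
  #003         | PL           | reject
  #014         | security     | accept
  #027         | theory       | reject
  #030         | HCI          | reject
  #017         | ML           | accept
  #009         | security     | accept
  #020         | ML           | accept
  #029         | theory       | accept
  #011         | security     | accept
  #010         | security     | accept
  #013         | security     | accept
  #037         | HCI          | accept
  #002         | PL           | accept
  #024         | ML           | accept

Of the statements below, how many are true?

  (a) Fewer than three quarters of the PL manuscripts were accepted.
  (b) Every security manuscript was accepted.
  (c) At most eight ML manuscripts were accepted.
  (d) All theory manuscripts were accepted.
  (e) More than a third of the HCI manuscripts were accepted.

(a) PL: |A| = 8, |A ∩ B| = 6; needs |A ∩ B| / |A| < 3/4 — false.
(b) security: |A| = 8, |A ∩ B| = 7; needs A ⊆ B, i.e. every element of A is in B (|A ∖ B| = 0) — false.
(c) ML: |A| = 9, |A ∩ B| = 9; needs |A ∩ B| ≤ 8 — false.
(d) theory: |A| = 5, |A ∩ B| = 4; needs A ⊆ B, i.e. every element of A is in B (|A ∖ B| = 0) — false.
(e) HCI: |A| = 8, |A ∩ B| = 2; needs |A ∩ B| / |A| > 1/3 — false.

0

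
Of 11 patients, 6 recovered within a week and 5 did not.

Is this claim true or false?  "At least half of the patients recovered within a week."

The determiner here denotes the relation: |A ∩ B| ≥ |A ∖ B|.
|A| = 11, |A ∩ B| = 6, |A ∖ B| = 5.
6 > 5, so the statement is true.

True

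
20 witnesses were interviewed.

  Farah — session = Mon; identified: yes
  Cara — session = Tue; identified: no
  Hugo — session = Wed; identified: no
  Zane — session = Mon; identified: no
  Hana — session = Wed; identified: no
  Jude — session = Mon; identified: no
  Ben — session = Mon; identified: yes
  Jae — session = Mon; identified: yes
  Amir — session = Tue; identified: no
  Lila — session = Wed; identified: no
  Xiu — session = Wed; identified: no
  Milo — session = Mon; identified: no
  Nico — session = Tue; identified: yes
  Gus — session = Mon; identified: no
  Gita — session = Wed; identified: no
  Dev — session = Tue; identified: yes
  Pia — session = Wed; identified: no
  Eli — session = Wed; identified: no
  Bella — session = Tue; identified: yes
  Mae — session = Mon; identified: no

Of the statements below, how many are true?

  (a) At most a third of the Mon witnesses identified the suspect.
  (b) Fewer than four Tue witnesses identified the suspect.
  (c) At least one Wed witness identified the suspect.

1

(a) Mon: |A| = 8, |A ∩ B| = 3; needs |A ∩ B| / |A| ≤ 1/3 — false.
(b) Tue: |A| = 5, |A ∩ B| = 3; needs |A ∩ B| < 4 — true.
(c) Wed: |A| = 7, |A ∩ B| = 0; needs A ∩ B ≠ ∅ (|A ∩ B| ≥ 1) — false.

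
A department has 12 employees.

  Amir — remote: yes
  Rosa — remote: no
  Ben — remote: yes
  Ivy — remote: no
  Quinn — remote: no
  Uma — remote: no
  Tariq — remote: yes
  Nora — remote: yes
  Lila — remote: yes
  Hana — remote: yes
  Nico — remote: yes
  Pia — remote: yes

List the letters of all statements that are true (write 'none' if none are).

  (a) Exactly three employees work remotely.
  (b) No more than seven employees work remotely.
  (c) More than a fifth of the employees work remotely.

(c)

|A| = 12, |A ∩ B| = 8, |A ∖ B| = 4.
(a) |A ∩ B| = 3: fails.
(b) |A ∩ B| ≤ 7: fails.
(c) |A ∩ B| / |A| > 1/5: holds.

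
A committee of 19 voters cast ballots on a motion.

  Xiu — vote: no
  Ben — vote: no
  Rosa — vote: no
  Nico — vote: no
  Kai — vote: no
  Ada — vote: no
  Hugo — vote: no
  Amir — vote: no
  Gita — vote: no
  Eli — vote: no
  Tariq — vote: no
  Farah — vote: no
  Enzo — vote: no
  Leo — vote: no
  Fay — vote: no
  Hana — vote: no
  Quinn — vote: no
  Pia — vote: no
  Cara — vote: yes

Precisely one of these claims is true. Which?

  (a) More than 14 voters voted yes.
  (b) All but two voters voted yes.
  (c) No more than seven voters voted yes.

(c)

|A| = 19, |A ∩ B| = 1, |A ∖ B| = 18.
(a) requires |A ∩ B| > 14: false.
(b) requires |A ∖ B| = 2: false.
(c) requires |A ∩ B| ≤ 7: true.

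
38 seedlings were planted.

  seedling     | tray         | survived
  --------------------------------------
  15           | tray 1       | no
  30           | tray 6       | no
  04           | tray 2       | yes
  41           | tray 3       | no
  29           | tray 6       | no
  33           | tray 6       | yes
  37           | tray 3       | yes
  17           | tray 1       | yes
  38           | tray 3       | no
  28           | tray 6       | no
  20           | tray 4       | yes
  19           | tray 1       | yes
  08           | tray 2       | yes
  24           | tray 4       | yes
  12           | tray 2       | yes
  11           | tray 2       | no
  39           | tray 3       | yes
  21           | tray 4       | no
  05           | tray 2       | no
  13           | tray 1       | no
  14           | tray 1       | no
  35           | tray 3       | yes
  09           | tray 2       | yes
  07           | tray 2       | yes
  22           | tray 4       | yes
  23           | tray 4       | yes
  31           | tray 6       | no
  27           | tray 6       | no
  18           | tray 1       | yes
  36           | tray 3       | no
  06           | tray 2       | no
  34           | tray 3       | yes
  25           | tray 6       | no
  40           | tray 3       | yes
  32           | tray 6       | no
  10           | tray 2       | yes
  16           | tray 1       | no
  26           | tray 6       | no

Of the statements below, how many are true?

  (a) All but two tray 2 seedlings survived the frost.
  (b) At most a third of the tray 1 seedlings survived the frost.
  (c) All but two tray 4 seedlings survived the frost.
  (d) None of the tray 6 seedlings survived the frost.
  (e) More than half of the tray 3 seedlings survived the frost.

(a) tray 2: |A| = 9, |A ∩ B| = 6; needs |A ∖ B| = 2 — false.
(b) tray 1: |A| = 7, |A ∩ B| = 3; needs |A ∩ B| / |A| ≤ 1/3 — false.
(c) tray 4: |A| = 5, |A ∩ B| = 4; needs |A ∖ B| = 2 — false.
(d) tray 6: |A| = 9, |A ∩ B| = 1; needs A ∩ B = ∅ (|A ∩ B| = 0) — false.
(e) tray 3: |A| = 8, |A ∩ B| = 5; needs |A ∩ B| > |A ∖ B| — true.

1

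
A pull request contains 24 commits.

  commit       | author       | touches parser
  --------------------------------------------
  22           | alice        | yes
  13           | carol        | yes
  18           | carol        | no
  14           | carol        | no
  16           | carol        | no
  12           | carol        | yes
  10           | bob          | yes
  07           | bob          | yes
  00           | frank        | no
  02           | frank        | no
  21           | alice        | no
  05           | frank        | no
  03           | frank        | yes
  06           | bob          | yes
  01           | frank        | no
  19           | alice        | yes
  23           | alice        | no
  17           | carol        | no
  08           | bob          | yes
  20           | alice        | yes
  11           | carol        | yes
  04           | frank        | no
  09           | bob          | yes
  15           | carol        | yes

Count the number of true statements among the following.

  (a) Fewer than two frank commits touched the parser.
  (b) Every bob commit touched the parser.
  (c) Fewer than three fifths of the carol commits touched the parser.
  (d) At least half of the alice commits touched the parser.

4

(a) frank: |A| = 6, |A ∩ B| = 1; needs |A ∩ B| < 2 — true.
(b) bob: |A| = 5, |A ∩ B| = 5; needs A ⊆ B, i.e. every element of A is in B (|A ∖ B| = 0) — true.
(c) carol: |A| = 8, |A ∩ B| = 4; needs |A ∩ B| / |A| < 3/5 — true.
(d) alice: |A| = 5, |A ∩ B| = 3; needs |A ∩ B| ≥ |A ∖ B| — true.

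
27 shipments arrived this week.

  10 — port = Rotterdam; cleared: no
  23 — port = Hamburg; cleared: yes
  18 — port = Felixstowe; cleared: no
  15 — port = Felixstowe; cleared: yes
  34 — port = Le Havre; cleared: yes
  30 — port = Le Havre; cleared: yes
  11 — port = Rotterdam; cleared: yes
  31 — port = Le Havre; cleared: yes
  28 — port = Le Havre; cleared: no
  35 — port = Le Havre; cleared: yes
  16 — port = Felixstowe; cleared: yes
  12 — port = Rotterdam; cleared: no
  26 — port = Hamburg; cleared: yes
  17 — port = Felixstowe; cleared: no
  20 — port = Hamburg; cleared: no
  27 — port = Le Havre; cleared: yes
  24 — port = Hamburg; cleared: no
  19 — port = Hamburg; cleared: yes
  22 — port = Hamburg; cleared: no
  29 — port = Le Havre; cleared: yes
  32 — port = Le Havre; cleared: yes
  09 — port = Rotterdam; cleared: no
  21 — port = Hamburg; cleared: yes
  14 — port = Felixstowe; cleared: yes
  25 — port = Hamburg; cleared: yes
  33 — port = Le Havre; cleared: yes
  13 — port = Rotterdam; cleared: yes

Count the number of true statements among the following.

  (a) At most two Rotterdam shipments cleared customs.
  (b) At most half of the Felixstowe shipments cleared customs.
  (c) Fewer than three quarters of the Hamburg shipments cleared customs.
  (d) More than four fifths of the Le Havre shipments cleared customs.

3

(a) Rotterdam: |A| = 5, |A ∩ B| = 2; needs |A ∩ B| ≤ 2 — true.
(b) Felixstowe: |A| = 5, |A ∩ B| = 3; needs |A ∩ B| ≤ |A ∖ B| — false.
(c) Hamburg: |A| = 8, |A ∩ B| = 5; needs |A ∩ B| / |A| < 3/4 — true.
(d) Le Havre: |A| = 9, |A ∩ B| = 8; needs |A ∩ B| / |A| > 4/5 — true.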